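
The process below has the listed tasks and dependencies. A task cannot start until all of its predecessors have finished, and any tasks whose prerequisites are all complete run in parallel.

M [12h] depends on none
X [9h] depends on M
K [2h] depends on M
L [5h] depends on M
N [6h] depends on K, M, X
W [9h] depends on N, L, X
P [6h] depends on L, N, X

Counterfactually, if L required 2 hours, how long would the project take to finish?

Actual critical path: M→X→N→W = 12+9+6+9 = 36 ⇒ 36 hours.
L is off the critical path — its longest chain is 26 hours, giving 10 of slack.
No other chain overtakes it, so the finish is 36 hours.

36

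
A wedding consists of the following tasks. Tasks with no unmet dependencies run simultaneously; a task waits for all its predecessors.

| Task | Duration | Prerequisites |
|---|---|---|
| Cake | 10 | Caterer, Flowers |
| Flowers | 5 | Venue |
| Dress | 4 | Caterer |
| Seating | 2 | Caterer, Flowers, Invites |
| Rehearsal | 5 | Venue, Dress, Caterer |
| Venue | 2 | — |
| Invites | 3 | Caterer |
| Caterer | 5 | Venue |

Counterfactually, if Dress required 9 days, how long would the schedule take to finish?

As given, the longest chain is Venue→Caterer→Cake = 2+5+10 = 17, so the finish is 17 days.
The longest path through Dress is only 16 days, so Dress has float 1.
Now Venue→Caterer→Dress→Rehearsal = 2+5+9+5 = 21 is longest, so the finish becomes 21 days.

21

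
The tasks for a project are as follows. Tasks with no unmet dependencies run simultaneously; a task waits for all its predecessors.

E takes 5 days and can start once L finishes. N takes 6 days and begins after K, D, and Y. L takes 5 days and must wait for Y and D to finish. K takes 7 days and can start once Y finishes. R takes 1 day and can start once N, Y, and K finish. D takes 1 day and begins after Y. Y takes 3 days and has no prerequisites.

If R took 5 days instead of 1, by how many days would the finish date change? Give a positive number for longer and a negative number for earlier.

Actual critical path: Y→K→N→R = 3+7+6+1 = 17 ⇒ 17 days.
Since R is critical, the +4 change carries straight to that chain (now 21 days).
That remains the longest chain; total 21 days.
Change in finish: 21 − 17 = +4 days.

4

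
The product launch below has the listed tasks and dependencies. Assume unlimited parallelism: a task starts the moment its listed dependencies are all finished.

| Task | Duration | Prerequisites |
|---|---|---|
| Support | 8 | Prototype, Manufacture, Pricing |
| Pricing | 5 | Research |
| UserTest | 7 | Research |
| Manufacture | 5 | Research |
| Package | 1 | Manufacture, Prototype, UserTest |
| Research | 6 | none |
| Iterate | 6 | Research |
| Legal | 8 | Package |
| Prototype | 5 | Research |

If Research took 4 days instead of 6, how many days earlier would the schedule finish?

Critical path before the change: Research→UserTest→Package→Legal = 6+7+1+8 = 22 giving 22 days.
Since Research is critical, the -2 change carries straight to that chain (now 20 days).
That remains the longest chain; total 20 days.
Change in finish: 20 − 22 = -2 days.

2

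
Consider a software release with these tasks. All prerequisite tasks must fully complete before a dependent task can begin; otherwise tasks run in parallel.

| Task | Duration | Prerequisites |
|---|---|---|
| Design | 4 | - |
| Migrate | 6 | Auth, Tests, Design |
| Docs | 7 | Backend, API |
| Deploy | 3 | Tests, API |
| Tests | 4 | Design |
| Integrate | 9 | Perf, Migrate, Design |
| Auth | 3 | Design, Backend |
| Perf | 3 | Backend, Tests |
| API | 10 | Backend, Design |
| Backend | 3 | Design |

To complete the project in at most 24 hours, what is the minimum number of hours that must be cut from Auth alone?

Current finish: 25 hours; target: 24.
Auth is on every critical path, so each hour cut from Auth cuts the finish by one (this holds down to a finish of 24).
Need 25 − 24 = 1 hour off Auth → Auth becomes 2 hours, finish becomes 24.

1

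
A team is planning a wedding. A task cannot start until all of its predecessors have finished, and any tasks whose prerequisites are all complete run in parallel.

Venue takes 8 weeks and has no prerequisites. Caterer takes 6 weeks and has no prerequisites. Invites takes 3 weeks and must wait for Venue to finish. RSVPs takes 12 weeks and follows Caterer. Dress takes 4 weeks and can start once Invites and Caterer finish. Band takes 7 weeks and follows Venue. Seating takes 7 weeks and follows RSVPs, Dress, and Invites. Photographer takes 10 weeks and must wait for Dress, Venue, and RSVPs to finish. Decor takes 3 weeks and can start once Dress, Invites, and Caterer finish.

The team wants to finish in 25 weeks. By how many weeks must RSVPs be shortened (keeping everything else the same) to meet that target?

3

Current finish: 28 weeks; target: 25.
RSVPs is on every critical path, so each week cut from RSVPs cuts the finish by one (this holds down to a finish of 25).
Need 28 − 25 = 3 weeks off RSVPs → RSVPs becomes 9 weeks, finish becomes 25.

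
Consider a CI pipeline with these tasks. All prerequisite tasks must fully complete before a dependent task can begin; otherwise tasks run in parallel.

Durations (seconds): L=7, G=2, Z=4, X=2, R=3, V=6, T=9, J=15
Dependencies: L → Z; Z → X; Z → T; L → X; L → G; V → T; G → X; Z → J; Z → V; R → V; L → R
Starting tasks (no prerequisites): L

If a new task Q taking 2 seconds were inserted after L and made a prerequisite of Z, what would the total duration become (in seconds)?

Originally the job takes 26 seconds.
With Q inserted, Z now waits for max(L, Q).
New critical path: L→Q→Z→V→T = 7+2+4+6+9 = 28 ⇒ 28 seconds.

28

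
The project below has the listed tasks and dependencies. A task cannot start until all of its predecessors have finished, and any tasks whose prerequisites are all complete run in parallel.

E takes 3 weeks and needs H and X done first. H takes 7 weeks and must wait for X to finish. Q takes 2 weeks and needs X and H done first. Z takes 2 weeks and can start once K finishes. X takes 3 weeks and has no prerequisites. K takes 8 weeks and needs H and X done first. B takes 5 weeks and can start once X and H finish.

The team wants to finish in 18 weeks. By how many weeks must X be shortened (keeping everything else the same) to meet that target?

2

Current finish: 20 weeks; target: 18.
X is on every critical path, so each week cut from X cuts the finish by one (this holds down to a finish of 18).
Need 20 − 18 = 2 weeks off X → X becomes 1 week, finish becomes 18.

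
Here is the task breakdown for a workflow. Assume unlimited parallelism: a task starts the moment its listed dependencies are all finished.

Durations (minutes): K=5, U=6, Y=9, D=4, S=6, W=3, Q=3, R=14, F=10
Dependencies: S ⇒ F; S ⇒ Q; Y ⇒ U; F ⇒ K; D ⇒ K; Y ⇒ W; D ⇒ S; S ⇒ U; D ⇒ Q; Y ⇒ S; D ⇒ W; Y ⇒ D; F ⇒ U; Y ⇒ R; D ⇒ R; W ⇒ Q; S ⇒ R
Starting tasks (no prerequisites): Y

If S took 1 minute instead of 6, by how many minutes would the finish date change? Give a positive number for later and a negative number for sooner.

Critical path before the change: Y→D→S→F→U = 9+4+6+10+6 = 35 giving 35 minutes.
S is on the critical path; changing it to 1 makes that path 30 minutes.
That remains the longest chain; total 30 minutes.
Change in finish: 30 − 35 = -5 minutes.

-5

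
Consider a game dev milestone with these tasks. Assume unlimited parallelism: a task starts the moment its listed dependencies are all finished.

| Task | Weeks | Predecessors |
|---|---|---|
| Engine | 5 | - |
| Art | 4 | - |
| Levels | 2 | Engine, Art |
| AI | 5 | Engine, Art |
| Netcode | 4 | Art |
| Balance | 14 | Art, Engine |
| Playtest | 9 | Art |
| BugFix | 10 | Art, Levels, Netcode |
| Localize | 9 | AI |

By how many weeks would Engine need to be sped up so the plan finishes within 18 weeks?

Current finish: 19 weeks; target: 18.
Engine is on every critical path, so each week cut from Engine cuts the finish by one (this holds down to a finish of 18).
Need 19 − 18 = 1 week off Engine → Engine becomes 4 weeks, finish becomes 18.

1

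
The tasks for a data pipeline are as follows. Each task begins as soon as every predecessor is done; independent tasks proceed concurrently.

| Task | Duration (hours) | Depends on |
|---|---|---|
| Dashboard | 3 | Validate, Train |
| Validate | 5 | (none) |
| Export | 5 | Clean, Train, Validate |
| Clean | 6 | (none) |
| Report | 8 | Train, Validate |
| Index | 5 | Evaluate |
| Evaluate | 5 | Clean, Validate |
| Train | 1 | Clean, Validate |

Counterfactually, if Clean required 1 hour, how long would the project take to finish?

15

Critical path before the change: Clean→Evaluate→Index = 6+5+5 = 16 giving 16 hours.
Clean lies on that path, so at 1 hour the path becomes 11 hours.
The binding chain switches to Validate→Evaluate→Index = 5+5+5 = 15; finish 15 hours.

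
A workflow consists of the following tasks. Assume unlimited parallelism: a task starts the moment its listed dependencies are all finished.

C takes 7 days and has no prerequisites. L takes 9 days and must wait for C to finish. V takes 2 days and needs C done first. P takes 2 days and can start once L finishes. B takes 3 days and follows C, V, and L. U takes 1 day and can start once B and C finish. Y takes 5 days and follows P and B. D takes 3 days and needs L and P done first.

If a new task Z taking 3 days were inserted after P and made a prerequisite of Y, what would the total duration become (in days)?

Originally the workflow takes 24 days.
With Z inserted, Y now waits for max(P, B, Z).
New critical path: C→L→P→Z→Y = 7+9+2+3+5 = 26 ⇒ 26 days.

26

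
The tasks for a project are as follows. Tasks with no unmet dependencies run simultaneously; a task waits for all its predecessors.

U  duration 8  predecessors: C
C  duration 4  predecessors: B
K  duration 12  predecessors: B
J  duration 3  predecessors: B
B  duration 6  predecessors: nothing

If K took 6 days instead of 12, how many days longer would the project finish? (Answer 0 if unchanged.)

Actual critical path: B→K = 6+12 = 18 ⇒ 18 days.
K lies on that path, so at 6 days the path becomes 12 days.
New critical path: B→C→U = 6+4+8 = 18 ⇒ 18 days.
Change in finish: 18 − 18 = +0 days.

0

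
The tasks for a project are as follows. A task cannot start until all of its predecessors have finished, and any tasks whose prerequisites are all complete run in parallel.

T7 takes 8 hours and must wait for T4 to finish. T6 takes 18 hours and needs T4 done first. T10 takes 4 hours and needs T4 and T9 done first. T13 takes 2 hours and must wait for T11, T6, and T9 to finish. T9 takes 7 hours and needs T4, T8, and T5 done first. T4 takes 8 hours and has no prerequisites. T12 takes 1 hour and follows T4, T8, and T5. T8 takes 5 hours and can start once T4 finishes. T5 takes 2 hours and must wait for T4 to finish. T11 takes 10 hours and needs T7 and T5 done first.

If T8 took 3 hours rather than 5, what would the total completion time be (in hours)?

28

Critical path before the change: T4→T6→T13 = 8+18+2 = 28 giving 28 hours.
T8 is off the critical path — its longest chain is 24 hours, giving 4 of slack.
The critical path is still T4→T6→T13; finish is now 28 hours.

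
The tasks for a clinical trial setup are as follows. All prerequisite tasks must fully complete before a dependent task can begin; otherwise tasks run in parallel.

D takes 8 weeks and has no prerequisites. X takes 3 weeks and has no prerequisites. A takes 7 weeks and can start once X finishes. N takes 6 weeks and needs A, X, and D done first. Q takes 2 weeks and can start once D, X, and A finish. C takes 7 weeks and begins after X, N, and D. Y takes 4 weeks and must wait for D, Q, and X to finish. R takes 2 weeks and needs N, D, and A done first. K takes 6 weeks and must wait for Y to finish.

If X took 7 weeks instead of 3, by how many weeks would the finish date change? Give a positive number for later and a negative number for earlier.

4

The binding path is X→A→N→C = 3+7+6+7 = 23; finish at 23 weeks.
Since X is critical, the +4 change carries straight to that chain (now 27 weeks).
No other chain overtakes it, so the finish is 27 weeks.
Change in finish: 27 − 23 = +4 weeks.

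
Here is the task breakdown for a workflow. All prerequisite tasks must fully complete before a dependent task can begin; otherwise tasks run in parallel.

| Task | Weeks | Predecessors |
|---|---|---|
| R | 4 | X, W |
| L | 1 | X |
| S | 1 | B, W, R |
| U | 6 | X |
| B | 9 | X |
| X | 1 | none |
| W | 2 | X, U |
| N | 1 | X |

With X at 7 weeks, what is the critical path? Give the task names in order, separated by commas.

X, U, W, R, S

Actual critical path: X→U→W→R→S = 1+6+2+4+1 = 14 ⇒ 14 weeks.
X lies on that path, so at 7 weeks the path becomes 20 weeks.
No other chain overtakes it, so the finish is 20 weeks.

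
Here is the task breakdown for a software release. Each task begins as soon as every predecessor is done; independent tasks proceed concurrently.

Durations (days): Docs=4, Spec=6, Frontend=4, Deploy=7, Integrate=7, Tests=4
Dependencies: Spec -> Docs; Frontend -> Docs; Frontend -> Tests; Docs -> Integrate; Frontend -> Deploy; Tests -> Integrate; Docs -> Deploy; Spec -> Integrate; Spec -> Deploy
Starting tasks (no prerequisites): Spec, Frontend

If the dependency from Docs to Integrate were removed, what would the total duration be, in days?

17

With the dependency in place, Spec→Docs→Deploy = 6+4+7 = 17 sets the finish at 17 days.
Without Docs→Integrate, Integrate's earliest start moves from 10 to 8.
After: Spec→Docs→Deploy = 6+4+7 = 17 → 17 days.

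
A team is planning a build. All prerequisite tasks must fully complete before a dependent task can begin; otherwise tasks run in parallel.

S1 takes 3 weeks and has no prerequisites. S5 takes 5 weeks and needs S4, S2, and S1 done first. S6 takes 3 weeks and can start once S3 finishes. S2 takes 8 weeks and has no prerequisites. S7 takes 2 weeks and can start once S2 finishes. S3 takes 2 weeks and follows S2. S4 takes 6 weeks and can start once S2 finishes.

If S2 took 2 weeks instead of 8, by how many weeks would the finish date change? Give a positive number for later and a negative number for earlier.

Baseline: S2→S4→S5 = 8+6+5 = 19 → 19 weeks.
S2 lies on that path, so at 2 weeks the path becomes 13 weeks.
The critical path is still S2→S4→S5; finish is now 13 weeks.
Change in finish: 13 − 19 = -6 weeks.

-6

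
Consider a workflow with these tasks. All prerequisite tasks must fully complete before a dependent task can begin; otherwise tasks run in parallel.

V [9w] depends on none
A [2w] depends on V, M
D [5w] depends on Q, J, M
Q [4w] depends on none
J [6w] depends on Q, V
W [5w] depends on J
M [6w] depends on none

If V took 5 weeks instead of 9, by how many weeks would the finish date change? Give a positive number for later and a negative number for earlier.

-4

Actual critical path: V→J→W = 9+6+5 = 20 ⇒ 20 weeks.
Since V is critical, the -4 change carries straight to that chain (now 16 weeks).
The critical path is still V→J→W; finish is now 16 weeks.
Change in finish: 16 − 20 = -4 weeks.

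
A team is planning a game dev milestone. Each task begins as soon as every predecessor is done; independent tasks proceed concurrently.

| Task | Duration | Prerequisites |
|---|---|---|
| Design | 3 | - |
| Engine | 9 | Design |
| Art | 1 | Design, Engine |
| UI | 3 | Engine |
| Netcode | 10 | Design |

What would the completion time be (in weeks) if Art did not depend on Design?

Before: longest chain Design→Engine→UI = 3+9+3 = 15, finish 15.
Dropping Design→Art doesn't change Art's earliest start (12); another predecessor still binds.
New critical path: Design→Engine→UI = 3+9+3 = 15 ⇒ 15 weeks.

15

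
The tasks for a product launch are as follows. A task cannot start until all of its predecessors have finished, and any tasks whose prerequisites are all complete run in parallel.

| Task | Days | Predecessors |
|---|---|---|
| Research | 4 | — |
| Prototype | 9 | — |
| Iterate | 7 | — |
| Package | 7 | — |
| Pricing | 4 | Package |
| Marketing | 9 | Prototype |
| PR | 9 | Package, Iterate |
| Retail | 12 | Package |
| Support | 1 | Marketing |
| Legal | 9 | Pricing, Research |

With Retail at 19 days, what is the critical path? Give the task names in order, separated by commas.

Package, Retail

Baseline: Package→Pricing→Legal = 7+4+9 = 20 → 20 days.
The longest path through Retail is only 19 days, so Retail has float 1.
The binding chain switches to Package→Retail = 7+19 = 26; finish 26 days.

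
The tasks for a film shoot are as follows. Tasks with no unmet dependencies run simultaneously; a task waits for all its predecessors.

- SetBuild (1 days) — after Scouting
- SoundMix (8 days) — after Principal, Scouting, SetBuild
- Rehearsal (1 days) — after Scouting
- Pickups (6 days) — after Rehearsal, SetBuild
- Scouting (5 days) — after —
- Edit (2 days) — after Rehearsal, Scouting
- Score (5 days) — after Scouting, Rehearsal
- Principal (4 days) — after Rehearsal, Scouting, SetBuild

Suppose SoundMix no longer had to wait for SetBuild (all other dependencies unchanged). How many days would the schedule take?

Before: longest chain Scouting→SetBuild→Principal→SoundMix = 5+1+4+8 = 18, finish 18.
Dropping SetBuild→SoundMix doesn't change SoundMix's earliest start (10); another predecessor still binds.
The longest chain is now Scouting→SetBuild→Principal→SoundMix = 5+1+4+8 = 18, so the schedule takes 18 days.

18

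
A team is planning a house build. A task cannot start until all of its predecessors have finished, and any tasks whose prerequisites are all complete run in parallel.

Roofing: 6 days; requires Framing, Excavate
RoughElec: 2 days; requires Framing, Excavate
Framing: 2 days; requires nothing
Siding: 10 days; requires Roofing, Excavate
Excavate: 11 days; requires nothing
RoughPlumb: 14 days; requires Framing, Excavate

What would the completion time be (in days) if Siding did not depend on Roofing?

Original critical path: Excavate→Roofing→Siding = 11+6+10 = 27 ⇒ 27 days.
Without Roofing→Siding, Siding's earliest start moves from 17 to 11.
New critical path: Excavate→RoughPlumb = 11+14 = 25 ⇒ 25 days.

25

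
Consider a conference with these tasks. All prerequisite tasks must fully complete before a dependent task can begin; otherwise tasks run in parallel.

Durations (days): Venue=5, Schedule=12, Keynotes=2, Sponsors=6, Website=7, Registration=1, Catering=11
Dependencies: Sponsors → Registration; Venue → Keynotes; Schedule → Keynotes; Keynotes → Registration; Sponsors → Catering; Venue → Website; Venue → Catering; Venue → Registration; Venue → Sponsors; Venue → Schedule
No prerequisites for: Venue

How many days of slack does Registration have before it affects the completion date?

2

Venue→Sponsors→Catering = 5+6+11 = 22 sets the makespan at 22 days.
Registration finishes as early as 20 and must finish by 22.
Float = 22 − 20 = 2.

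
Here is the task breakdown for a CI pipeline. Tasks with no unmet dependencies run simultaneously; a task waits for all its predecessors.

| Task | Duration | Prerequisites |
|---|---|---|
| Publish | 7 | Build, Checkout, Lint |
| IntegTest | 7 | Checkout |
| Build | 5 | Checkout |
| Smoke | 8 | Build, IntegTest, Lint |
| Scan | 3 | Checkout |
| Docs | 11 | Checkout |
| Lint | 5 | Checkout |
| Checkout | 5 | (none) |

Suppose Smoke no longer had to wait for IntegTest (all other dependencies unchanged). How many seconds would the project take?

Before: longest chain Checkout→IntegTest→Smoke = 5+7+8 = 20, finish 20.
Without IntegTest→Smoke, Smoke's earliest start moves from 12 to 10.
New critical path: Checkout→Lint→Smoke = 5+5+8 = 18 ⇒ 18 seconds.

18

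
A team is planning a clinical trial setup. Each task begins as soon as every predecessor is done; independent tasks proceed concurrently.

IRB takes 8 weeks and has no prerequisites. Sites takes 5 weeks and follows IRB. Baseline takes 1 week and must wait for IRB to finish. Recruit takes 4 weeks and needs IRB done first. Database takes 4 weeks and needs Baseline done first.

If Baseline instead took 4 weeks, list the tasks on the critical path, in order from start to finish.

IRB, Baseline, Database

As given, the longest chain is IRB→Baseline→Database = 8+1+4 = 13, so the finish is 13 weeks.
Since Baseline is critical, the +3 change carries straight to that chain (now 16 weeks).
That remains the longest chain; total 16 weeks.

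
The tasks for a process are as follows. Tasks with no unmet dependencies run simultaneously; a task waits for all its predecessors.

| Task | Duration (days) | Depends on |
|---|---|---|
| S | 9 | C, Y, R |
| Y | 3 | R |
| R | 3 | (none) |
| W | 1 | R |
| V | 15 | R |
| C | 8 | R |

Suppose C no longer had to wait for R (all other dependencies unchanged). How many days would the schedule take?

Original critical path: R→C→S = 3+8+9 = 20 ⇒ 20 days.
Without R→C, C's earliest start moves from 3 to 0.
The longest chain is now R→V = 3+15 = 18, so the schedule takes 18 days.

18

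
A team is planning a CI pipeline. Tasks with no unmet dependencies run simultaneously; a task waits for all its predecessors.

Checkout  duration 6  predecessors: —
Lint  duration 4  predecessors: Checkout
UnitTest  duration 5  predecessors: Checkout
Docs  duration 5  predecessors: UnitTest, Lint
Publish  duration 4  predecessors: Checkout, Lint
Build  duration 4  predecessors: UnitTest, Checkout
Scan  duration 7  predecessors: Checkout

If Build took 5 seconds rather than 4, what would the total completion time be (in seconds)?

16

The binding path is Checkout→UnitTest→Docs = 6+5+5 = 16; finish at 16 seconds.
Build has 1 second of float (longest path through it is 15).
The binding chain switches to Checkout→UnitTest→Build = 6+5+5 = 16; finish 16 seconds.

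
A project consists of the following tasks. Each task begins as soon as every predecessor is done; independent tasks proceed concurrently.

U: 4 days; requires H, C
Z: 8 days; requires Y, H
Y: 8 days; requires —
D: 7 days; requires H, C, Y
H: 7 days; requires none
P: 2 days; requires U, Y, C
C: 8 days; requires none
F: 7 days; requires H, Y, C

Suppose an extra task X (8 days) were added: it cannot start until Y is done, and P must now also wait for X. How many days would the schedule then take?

Originally the schedule takes 16 days.
With X inserted, P now waits for max(U, Y, C, X).
New critical path: Y→X→P = 8+8+2 = 18 ⇒ 18 days.

18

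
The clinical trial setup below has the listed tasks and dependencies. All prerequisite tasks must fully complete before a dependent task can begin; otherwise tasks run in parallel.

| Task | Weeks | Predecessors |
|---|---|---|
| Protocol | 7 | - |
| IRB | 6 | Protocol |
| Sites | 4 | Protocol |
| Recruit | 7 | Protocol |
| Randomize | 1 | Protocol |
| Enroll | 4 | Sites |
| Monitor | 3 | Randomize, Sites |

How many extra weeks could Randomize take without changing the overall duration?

The longest chain is Protocol→Sites→Enroll = 7+4+4 = 15; overall finish 15 weeks.
Randomize finishes as early as 8 and must finish by 12.
Slack of Randomize = 11 − 7 = 4 weeks.

4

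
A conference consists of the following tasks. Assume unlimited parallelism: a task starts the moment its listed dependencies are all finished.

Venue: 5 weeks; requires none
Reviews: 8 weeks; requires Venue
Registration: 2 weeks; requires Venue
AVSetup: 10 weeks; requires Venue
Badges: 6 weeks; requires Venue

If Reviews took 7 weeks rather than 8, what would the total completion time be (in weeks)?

15

The binding path is Venue→AVSetup = 5+10 = 15; finish at 15 weeks.
The longest path through Reviews is only 13 weeks, so Reviews has float 2.
The critical path is still Venue→AVSetup; finish is now 15 weeks.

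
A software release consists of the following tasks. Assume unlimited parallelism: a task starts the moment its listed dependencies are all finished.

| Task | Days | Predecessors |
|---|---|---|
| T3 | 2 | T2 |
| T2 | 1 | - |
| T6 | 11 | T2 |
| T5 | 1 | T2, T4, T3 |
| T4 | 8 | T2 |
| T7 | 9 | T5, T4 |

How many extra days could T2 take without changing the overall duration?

0

T2→T4→T5→T7 = 1+8+1+9 = 19 sets the makespan at 19 days.
The longest chain containing T2 totals 19 days.
Slack of T2 = 0 − 0 = 0 days.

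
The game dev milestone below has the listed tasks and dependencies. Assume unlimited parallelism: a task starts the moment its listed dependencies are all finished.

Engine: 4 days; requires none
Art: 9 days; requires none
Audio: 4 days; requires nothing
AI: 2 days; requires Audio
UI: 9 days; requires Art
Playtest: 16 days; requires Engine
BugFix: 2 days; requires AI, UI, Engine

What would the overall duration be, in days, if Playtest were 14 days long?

20

The binding path is Engine→Playtest = 4+16 = 20; finish at 20 days.
Playtest is on the critical path; changing it to 14 makes that path 18 days.
Now Art→UI→BugFix = 9+9+2 = 20 is longest, so the finish becomes 20 days.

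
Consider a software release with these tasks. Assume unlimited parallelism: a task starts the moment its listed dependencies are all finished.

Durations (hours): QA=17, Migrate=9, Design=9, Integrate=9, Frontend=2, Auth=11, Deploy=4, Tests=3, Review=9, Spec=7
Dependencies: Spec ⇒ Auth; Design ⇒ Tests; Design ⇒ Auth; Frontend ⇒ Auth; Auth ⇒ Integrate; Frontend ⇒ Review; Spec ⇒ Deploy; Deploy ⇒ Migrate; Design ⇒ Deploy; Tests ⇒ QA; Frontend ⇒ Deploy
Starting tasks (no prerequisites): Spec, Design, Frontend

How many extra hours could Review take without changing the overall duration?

18

Critical path: Design→Auth→Integrate = 9+11+9 = 29, so the finish is 29 hours.
Longest path through Review: 11 hours (earliest finish 11, latest finish 29).
Slack of Review = 20 − 2 = 18 hours.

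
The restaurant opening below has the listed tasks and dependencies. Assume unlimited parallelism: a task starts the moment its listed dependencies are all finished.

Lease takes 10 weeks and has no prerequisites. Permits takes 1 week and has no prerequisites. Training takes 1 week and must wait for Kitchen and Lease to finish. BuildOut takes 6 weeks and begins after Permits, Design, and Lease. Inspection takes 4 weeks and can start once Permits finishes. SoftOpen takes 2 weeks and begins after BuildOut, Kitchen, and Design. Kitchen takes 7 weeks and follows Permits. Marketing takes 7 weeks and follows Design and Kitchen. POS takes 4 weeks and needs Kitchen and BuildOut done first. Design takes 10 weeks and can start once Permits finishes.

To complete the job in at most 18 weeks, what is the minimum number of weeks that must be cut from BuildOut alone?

3

Current finish: 21 weeks; target: 18.
BuildOut is on every critical path, so each week cut from BuildOut cuts the finish by one (this holds down to a finish of 18).
Need 21 − 18 = 3 weeks off BuildOut → BuildOut becomes 3 weeks, finish becomes 18.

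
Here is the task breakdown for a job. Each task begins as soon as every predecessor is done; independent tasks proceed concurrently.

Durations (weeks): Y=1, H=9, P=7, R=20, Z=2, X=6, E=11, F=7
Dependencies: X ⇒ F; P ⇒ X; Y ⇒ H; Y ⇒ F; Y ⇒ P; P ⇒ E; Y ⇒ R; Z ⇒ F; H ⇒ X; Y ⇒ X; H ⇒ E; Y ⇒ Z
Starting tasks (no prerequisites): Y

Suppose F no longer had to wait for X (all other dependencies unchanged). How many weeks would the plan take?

With the dependency in place, Y→H→X→F = 1+9+6+7 = 23 sets the finish at 23 weeks.
Without X→F, F's earliest start moves from 16 to 3.
The longest chain is now Y→H→E = 1+9+11 = 21, so the plan takes 21 weeks.

21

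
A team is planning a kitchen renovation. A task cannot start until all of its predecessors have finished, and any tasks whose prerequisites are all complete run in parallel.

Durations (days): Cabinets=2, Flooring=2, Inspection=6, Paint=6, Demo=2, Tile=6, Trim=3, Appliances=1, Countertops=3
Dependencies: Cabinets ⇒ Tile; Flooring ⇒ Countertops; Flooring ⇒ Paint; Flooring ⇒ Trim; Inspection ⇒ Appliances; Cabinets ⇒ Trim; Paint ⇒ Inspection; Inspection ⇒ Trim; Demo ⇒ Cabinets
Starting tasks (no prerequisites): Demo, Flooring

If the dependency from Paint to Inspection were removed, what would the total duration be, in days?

Before: longest chain Flooring→Paint→Inspection→Trim = 2+6+6+3 = 17, finish 17.
Without Paint→Inspection, Inspection's earliest start moves from 8 to 0.
After: Demo→Cabinets→Tile = 2+2+6 = 10 → 10 days.

10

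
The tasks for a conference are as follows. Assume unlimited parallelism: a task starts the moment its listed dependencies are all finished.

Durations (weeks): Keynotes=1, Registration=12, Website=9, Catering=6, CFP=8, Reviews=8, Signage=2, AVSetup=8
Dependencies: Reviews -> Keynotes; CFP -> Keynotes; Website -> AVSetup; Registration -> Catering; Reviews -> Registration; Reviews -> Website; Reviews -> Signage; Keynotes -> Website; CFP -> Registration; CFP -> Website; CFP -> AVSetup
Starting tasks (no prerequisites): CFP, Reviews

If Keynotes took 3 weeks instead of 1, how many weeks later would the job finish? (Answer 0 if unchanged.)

As given, the longest chain is CFP→Keynotes→Website→AVSetup = 8+1+9+8 = 26, so the finish is 26 weeks.
Since Keynotes is critical, the +2 change carries straight to that chain (now 28 weeks).
That remains the longest chain; total 28 weeks.
Change in finish: 28 − 26 = +2 weeks.

2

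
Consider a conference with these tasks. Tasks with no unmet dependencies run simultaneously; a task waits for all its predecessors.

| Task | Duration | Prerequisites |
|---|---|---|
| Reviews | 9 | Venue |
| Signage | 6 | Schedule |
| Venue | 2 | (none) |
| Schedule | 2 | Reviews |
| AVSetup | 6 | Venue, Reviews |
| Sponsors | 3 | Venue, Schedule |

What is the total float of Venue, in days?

Critical path: Venue→Reviews→Schedule→Signage = 2+9+2+6 = 19, so the finish is 19 days.
Longest path through Venue: 19 days (earliest finish 2, latest finish 2).
Slack of Venue = 0 − 0 = 0 days.

0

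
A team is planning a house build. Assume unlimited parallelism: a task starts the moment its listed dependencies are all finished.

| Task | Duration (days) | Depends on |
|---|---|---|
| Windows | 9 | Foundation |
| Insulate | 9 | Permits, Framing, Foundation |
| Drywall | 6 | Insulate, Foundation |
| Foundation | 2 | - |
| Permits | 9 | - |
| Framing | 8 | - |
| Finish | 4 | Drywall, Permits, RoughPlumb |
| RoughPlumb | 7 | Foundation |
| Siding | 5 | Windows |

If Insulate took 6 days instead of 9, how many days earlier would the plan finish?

3

Critical path before the change: Permits→Insulate→Drywall→Finish = 9+9+6+4 = 28 giving 28 days.
Since Insulate is critical, the -3 change carries straight to that chain (now 25 days).
That remains the longest chain; total 25 days.
Change in finish: 25 − 28 = -3 days.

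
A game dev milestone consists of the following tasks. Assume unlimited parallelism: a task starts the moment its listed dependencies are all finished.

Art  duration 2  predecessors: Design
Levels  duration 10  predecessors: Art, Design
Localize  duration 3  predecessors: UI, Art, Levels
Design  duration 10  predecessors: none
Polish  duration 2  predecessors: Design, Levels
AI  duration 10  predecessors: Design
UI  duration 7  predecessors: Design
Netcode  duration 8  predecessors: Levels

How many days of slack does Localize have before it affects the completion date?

The longest chain is Design→Art→Levels→Netcode = 10+2+10+8 = 30; overall finish 30 days.
The longest chain containing Localize totals 25 days.
Float = 30 − 25 = 5.

5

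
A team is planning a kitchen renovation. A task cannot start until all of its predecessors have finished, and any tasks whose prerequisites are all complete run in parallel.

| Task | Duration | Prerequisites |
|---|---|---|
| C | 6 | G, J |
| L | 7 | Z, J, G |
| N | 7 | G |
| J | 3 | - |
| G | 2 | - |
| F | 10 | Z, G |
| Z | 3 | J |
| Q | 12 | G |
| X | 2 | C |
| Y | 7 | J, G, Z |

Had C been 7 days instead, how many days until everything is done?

Critical path before the change: J→Z→F = 3+3+10 = 16 giving 16 days.
C has 5 days of float (longest path through it is 11).
No other chain overtakes it, so the finish is 16 days.

16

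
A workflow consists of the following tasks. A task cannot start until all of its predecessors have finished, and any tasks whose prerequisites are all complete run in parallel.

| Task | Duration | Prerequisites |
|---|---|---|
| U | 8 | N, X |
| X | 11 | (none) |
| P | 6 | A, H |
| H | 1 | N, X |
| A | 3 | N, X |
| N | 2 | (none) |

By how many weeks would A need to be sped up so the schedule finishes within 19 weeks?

1

Current finish: 20 weeks; target: 19.
A is on every critical path, so each week cut from A cuts the finish by one (this holds down to a finish of 19).
Need 20 − 19 = 1 week off A → A becomes 2 weeks, finish becomes 19.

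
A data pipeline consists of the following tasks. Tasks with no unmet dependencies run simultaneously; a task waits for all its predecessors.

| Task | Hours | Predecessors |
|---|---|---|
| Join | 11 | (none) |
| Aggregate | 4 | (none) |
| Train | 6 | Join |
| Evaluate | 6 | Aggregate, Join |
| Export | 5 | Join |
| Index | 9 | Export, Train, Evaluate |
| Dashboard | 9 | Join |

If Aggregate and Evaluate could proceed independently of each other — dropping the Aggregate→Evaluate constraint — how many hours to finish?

With the dependency in place, Join→Train→Index = 11+6+9 = 26 sets the finish at 26 hours.
Dropping Aggregate→Evaluate doesn't change Evaluate's earliest start (11); another predecessor still binds.
After: Join→Train→Index = 11+6+9 = 26 → 26 hours.

26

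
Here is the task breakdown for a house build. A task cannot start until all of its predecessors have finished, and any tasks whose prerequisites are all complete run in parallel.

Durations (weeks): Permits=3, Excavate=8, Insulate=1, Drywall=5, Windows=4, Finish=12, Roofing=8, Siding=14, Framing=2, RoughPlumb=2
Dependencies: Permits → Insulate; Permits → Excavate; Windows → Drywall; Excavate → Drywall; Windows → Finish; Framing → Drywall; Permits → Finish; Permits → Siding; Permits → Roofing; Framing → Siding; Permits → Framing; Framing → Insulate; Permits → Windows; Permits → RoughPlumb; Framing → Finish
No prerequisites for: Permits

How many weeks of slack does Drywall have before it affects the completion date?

3

The longest chain is Permits→Framing→Siding = 3+2+14 = 19; overall finish 19 weeks.
Drywall finishes as early as 16 and must finish by 19.
So Drywall can slip 19 − 16 = 3 weeks.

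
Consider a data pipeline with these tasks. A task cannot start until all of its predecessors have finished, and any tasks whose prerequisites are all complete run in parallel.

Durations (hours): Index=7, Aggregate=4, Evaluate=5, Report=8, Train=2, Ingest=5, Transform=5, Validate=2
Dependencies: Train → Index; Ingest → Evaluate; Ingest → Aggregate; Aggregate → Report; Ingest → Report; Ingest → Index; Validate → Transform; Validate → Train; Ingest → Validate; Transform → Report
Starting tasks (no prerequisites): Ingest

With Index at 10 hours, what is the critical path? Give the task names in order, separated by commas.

Baseline: Ingest→Validate→Transform→Report = 5+2+5+8 = 20 → 20 hours.
The longest path through Index is only 16 hours, so Index has float 4.
The critical path is still Ingest→Validate→Transform→Report; finish is now 20 hours.

Ingest, Validate, Transform, Report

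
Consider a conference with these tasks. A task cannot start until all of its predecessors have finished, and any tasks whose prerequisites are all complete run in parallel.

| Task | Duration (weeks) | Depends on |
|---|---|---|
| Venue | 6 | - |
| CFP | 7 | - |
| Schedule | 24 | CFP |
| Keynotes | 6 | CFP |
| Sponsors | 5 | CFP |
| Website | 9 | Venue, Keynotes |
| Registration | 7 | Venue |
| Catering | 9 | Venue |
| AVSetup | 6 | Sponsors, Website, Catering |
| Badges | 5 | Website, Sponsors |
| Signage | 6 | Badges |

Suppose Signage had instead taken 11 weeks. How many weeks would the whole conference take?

Critical path before the change: CFP→Keynotes→Website→Badges→Signage = 7+6+9+5+6 = 33 giving 33 weeks.
Signage lies on that path, so at 11 weeks the path becomes 38 weeks.
That remains the longest chain; total 38 weeks.

38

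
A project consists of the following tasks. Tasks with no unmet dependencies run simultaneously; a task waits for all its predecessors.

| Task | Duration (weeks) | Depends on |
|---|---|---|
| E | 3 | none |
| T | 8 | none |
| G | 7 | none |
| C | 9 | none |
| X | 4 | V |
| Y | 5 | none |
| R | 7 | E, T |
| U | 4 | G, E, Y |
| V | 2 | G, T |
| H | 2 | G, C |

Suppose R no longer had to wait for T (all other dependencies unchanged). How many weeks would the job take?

Original critical path: T→R = 8+7 = 15 ⇒ 15 weeks.
Without T→R, R's earliest start moves from 8 to 3.
New critical path: T→V→X = 8+2+4 = 14 ⇒ 14 weeks.

14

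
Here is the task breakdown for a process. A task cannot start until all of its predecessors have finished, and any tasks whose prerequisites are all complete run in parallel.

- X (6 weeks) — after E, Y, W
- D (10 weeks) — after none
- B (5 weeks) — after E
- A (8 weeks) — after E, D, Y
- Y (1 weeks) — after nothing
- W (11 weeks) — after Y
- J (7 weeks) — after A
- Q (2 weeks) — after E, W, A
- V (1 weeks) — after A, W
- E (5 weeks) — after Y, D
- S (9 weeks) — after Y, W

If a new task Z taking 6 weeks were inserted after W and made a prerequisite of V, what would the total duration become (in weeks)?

30

Originally the job takes 30 weeks.
With Z inserted, V now waits for max(A, W, Z).
New critical path: D→E→A→J = 10+5+8+7 = 30 ⇒ 30 weeks.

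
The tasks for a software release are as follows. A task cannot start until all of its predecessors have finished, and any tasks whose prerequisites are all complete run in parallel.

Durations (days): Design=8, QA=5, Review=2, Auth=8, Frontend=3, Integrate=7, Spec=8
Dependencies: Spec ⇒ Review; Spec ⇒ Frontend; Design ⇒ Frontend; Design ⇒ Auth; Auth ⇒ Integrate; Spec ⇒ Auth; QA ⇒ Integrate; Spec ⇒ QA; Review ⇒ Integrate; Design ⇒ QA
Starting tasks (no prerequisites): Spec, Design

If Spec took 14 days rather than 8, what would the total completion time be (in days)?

Critical path before the change: Spec→Auth→Integrate = 8+8+7 = 23 giving 23 days.
Since Spec is critical, the +6 change carries straight to that chain (now 29 days).
No other chain overtakes it, so the finish is 29 days.

29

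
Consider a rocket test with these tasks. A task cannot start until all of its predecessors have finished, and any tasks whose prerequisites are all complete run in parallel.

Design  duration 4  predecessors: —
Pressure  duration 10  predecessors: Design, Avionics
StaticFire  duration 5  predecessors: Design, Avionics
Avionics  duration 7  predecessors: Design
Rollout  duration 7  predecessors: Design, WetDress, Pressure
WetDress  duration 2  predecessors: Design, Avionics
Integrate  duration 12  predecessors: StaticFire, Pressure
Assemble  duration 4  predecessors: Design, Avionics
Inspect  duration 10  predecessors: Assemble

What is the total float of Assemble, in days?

The longest chain is Design→Avionics→Pressure→Integrate = 4+7+10+12 = 33; overall finish 33 days.
Longest path through Assemble: 25 days (earliest finish 15, latest finish 23).
Float = 33 − 25 = 8.

8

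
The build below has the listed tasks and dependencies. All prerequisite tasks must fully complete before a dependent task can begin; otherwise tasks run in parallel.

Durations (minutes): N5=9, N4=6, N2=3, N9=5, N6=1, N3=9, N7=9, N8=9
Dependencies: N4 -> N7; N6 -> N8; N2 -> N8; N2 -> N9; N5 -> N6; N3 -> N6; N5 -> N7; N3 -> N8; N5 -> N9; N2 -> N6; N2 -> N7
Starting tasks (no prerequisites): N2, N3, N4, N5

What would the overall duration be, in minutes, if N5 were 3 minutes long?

19

The binding path is N5→N6→N8 = 9+1+9 = 19; finish at 19 minutes.
N5 is on the critical path; changing it to 3 makes that path 13 minutes.
New critical path: N3→N6→N8 = 9+1+9 = 19 ⇒ 19 minutes.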